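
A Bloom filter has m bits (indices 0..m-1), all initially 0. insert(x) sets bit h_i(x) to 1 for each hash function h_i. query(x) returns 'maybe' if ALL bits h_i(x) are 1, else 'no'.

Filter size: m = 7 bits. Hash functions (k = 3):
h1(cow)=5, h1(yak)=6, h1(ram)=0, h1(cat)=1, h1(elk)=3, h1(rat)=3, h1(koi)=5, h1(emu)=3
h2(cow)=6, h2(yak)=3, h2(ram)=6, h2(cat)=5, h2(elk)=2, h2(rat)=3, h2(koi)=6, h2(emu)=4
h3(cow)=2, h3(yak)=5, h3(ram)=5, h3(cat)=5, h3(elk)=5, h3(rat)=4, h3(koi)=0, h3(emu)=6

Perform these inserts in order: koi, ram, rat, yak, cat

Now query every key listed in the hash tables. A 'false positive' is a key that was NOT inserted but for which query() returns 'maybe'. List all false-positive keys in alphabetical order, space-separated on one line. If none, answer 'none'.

Answer: emu

Derivation:
Start: bits=0000000
After insert 'koi': sets bits 0 5 6 -> bits=1000011
After insert 'ram': sets bits 0 5 6 -> bits=1000011
After insert 'rat': sets bits 3 4 -> bits=1001111
After insert 'yak': sets bits 3 5 6 -> bits=1001111
After insert 'cat': sets bits 1 5 -> bits=1101111
Not inserted: cow elk emu — query each against bits=1101111:
query cow: checks bit2=0, bit5=1, bit6=1 (has a 0) -> no => not a false positive
query elk: checks bit2=0, bit3=1, bit5=1 (has a 0) -> no => not a false positive
query emu: checks bit3=1, bit4=1, bit6=1 (all 1) -> maybe => FALSE POSITIVE
False positives (alphabetical): emu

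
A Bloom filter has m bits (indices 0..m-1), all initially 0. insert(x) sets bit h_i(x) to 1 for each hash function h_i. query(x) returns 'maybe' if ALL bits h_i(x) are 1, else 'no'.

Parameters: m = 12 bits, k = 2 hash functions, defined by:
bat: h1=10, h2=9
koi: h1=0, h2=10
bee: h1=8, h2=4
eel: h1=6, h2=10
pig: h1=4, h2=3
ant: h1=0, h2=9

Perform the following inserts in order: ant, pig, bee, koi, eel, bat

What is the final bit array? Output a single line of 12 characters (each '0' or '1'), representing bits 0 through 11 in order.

Answer: 100110101110

Derivation:
Start: bits=000000000000
After insert 'ant': sets bits 0 9 -> bits=100000000100
After insert 'pig': sets bits 3 4 -> bits=100110000100
After insert 'bee': sets bits 4 8 -> bits=100110001100
After insert 'koi': sets bits 0 10 -> bits=100110001110
After insert 'eel': sets bits 6 10 -> bits=100110101110
After insert 'bat': sets bits 9 10 -> bits=100110101110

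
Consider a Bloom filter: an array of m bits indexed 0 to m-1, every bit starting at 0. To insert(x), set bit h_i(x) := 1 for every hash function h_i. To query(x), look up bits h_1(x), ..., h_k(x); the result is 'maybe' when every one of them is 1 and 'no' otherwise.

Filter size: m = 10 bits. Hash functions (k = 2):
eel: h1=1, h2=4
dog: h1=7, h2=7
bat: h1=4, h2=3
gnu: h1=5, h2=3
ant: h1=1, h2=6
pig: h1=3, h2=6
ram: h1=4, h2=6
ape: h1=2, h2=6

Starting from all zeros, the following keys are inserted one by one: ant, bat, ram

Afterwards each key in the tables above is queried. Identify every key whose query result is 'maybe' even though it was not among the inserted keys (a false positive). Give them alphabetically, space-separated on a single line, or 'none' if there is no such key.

Start: bits=0000000000
After insert 'ant': sets bits 1 6 -> bits=0100001000
After insert 'bat': sets bits 3 4 -> bits=0101101000
After insert 'ram': sets bits 4 6 -> bits=0101101000
Not inserted: ape dog eel gnu pig — query each against bits=0101101000:
query ape: checks bit2=0, bit6=1 (has a 0) -> no => not a false positive
query dog: checks bit7=0 (has a 0) -> no => not a false positive
query eel: checks bit1=1, bit4=1 (all 1) -> maybe => FALSE POSITIVE
query gnu: checks bit3=1, bit5=0 (has a 0) -> no => not a false positive
query pig: checks bit3=1, bit6=1 (all 1) -> maybe => FALSE POSITIVE
False positives (alphabetical): eel pig

Answer: eel pig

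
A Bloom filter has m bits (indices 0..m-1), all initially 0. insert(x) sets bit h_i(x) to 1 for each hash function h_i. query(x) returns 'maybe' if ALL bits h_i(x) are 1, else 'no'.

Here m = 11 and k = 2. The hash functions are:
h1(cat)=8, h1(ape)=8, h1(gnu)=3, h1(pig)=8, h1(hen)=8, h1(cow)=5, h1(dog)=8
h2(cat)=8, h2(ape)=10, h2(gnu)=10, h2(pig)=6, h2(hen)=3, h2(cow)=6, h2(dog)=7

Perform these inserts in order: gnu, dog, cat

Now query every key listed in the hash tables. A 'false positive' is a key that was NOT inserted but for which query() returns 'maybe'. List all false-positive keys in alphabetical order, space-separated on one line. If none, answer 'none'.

Start: bits=00000000000
After insert 'gnu': sets bits 3 10 -> bits=00010000001
After insert 'dog': sets bits 7 8 -> bits=00010001101
After insert 'cat': sets bits 8 -> bits=00010001101
Not inserted: ape cow hen pig — query each against bits=00010001101:
query ape: checks bit8=1, bit10=1 (all 1) -> maybe => FALSE POSITIVE
query cow: checks bit5=0, bit6=0 (has a 0) -> no => not a false positive
query hen: checks bit3=1, bit8=1 (all 1) -> maybe => FALSE POSITIVE
query pig: checks bit6=0, bit8=1 (has a 0) -> no => not a false positive
False positives (alphabetical): ape hen

Answer: ape hen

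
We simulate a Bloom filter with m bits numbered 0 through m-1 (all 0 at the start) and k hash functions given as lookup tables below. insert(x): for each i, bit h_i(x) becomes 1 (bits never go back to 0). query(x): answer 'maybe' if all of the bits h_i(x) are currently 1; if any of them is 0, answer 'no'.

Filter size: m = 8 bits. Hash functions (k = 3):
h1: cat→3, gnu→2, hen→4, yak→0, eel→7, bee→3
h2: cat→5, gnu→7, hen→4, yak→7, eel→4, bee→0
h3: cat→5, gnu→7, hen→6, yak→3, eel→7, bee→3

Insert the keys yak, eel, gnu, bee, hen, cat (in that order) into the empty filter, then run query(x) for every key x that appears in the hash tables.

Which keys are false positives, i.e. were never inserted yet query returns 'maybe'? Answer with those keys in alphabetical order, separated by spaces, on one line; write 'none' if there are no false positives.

Answer: none

Derivation:
Start: bits=00000000
After insert 'yak': sets bits 0 3 7 -> bits=10010001
After insert 'eel': sets bits 4 7 -> bits=10011001
After insert 'gnu': sets bits 2 7 -> bits=10111001
After insert 'bee': sets bits 0 3 -> bits=10111001
After insert 'hen': sets bits 4 6 -> bits=10111011
After insert 'cat': sets bits 3 5 -> bits=10111111
Not inserted: (none) — query each against bits=10111111:
False positives (alphabetical): none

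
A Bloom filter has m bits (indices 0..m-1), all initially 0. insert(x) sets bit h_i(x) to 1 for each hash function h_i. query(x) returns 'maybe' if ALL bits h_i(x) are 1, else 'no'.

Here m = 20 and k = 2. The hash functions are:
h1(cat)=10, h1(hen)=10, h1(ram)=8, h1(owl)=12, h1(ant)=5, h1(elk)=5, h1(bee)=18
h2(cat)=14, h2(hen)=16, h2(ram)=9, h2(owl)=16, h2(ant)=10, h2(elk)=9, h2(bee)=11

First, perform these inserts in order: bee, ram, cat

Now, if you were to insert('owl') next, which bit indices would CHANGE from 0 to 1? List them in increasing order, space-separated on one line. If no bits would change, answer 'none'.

Answer: 12 16

Derivation:
Start: bits=00000000000000000000
After insert 'bee': sets bits 11 18 -> bits=00000000000100000010
After insert 'ram': sets bits 8 9 -> bits=00000000110100000010
After insert 'cat': sets bits 10 14 -> bits=00000000111100100010
insert 'owl' would touch bits 12 16; currently bit12=0, bit16=0
Bits that are 0 among those (would change 0->1): 12 16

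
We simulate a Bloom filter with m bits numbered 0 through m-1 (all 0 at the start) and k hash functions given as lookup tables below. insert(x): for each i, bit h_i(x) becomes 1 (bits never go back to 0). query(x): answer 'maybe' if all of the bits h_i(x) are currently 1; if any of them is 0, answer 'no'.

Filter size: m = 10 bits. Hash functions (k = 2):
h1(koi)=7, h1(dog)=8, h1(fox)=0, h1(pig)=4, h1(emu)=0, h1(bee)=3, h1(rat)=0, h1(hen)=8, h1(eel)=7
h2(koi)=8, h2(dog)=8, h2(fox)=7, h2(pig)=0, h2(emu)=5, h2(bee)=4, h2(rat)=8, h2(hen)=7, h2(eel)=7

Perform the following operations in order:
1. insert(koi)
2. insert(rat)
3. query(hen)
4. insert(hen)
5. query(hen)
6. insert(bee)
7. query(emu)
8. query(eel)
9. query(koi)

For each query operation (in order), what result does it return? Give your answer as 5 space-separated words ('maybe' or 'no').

Start: bits=0000000000
Op 1: insert koi -> sets bits 7 8 -> bits=0000000110
Op 2: insert rat -> sets bits 0 8 -> bits=1000000110
Op 3: query hen -> checks bit7=1, bit8=1 (all 1) -> maybe
Op 4: insert hen -> sets bits 7 8 -> bits=1000000110
Op 5: query hen -> checks bit7=1, bit8=1 (all 1) -> maybe
Op 6: insert bee -> sets bits 3 4 -> bits=1001100110
Op 7: query emu -> checks bit0=1, bit5=0 (has a 0) -> no
Op 8: query eel -> checks bit7=1 (all 1) -> maybe
Op 9: query koi -> checks bit7=1, bit8=1 (all 1) -> maybe
Query results in order: maybe maybe no maybe maybe

Answer: maybe maybe no maybe maybe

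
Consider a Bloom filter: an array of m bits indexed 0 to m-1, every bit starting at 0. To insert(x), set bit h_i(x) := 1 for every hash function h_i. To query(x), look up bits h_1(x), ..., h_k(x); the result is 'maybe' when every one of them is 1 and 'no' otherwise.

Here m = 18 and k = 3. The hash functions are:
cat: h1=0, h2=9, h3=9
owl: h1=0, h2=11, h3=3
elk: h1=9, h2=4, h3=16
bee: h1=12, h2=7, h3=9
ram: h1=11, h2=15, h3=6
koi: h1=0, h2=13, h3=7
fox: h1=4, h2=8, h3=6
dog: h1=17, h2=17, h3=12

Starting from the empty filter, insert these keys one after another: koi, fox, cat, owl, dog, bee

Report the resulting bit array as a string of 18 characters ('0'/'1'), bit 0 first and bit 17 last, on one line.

Answer: 100110111101110001

Derivation:
Start: bits=000000000000000000
After insert 'koi': sets bits 0 7 13 -> bits=100000010000010000
After insert 'fox': sets bits 4 6 8 -> bits=100010111000010000
After insert 'cat': sets bits 0 9 -> bits=100010111100010000
After insert 'owl': sets bits 0 3 11 -> bits=100110111101010000
After insert 'dog': sets bits 12 17 -> bits=100110111101110001
After insert 'bee': sets bits 7 9 12 -> bits=100110111101110001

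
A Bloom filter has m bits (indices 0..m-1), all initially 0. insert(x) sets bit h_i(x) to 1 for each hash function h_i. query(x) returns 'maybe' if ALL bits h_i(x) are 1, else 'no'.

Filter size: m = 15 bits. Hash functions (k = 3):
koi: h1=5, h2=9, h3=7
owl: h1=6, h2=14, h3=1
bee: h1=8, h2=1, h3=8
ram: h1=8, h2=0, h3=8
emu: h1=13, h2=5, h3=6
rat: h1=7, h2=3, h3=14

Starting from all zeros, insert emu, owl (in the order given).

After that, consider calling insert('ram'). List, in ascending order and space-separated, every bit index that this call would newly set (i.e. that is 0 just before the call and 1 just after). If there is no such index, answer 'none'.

Answer: 0 8

Derivation:
Start: bits=000000000000000
After insert 'emu': sets bits 5 6 13 -> bits=000001100000010
After insert 'owl': sets bits 1 6 14 -> bits=010001100000011
insert 'ram' would touch bits 0 8; currently bit0=0, bit8=0
Bits that are 0 among those (would change 0->1): 0 8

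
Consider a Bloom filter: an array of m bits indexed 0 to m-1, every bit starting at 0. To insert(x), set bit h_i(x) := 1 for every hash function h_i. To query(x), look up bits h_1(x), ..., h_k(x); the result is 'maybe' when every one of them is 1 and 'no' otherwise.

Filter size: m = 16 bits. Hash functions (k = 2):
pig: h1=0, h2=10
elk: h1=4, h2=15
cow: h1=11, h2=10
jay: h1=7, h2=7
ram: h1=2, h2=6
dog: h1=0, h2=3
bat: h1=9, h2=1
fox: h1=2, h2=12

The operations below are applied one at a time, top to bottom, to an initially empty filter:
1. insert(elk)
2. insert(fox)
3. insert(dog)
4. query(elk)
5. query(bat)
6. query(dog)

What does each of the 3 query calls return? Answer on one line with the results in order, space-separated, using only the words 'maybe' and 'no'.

Start: bits=0000000000000000
Op 1: insert elk -> sets bits 4 15 -> bits=0000100000000001
Op 2: insert fox -> sets bits 2 12 -> bits=0010100000001001
Op 3: insert dog -> sets bits 0 3 -> bits=1011100000001001
Op 4: query elk -> checks bit4=1, bit15=1 (all 1) -> maybe
Op 5: query bat -> checks bit1=0, bit9=0 (has a 0) -> no
Op 6: query dog -> checks bit0=1, bit3=1 (all 1) -> maybe
Query results in order: maybe no maybe

Answer: maybe no maybe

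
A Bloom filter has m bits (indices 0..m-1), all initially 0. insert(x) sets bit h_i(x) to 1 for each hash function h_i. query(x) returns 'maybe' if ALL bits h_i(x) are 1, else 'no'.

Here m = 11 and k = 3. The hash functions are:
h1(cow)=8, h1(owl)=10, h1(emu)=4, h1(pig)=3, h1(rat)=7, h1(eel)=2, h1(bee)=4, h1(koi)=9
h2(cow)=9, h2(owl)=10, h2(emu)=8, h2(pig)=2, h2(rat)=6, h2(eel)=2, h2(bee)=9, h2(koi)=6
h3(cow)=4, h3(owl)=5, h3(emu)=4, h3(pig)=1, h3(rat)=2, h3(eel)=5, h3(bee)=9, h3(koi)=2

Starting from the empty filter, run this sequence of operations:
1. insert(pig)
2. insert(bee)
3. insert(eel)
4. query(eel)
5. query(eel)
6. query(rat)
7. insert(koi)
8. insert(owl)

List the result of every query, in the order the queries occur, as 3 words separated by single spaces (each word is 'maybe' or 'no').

Start: bits=00000000000
Op 1: insert pig -> sets bits 1 2 3 -> bits=01110000000
Op 2: insert bee -> sets bits 4 9 -> bits=01111000010
Op 3: insert eel -> sets bits 2 5 -> bits=01111100010
Op 4: query eel -> checks bit2=1, bit5=1 (all 1) -> maybe
Op 5: query eel -> checks bit2=1, bit5=1 (all 1) -> maybe
Op 6: query rat -> checks bit2=1, bit6=0, bit7=0 (has a 0) -> no
Op 7: insert koi -> sets bits 2 6 9 -> bits=01111110010
Op 8: insert owl -> sets bits 5 10 -> bits=01111110011
Query results in order: maybe maybe no

Answer: maybe maybe no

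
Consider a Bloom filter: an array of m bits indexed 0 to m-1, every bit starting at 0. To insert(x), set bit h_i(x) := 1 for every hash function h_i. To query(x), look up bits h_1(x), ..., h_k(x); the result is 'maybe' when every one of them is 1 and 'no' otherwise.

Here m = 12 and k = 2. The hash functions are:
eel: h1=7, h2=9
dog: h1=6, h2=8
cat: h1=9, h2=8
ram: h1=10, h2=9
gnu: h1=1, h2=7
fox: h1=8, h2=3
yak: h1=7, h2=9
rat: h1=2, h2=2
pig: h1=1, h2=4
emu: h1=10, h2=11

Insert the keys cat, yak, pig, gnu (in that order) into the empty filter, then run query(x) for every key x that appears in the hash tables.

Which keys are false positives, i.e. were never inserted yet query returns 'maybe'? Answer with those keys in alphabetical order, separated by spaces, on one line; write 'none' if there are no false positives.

Start: bits=000000000000
After insert 'cat': sets bits 8 9 -> bits=000000001100
After insert 'yak': sets bits 7 9 -> bits=000000011100
After insert 'pig': sets bits 1 4 -> bits=010010011100
After insert 'gnu': sets bits 1 7 -> bits=010010011100
Not inserted: dog eel emu fox ram rat — query each against bits=010010011100:
query dog: checks bit6=0, bit8=1 (has a 0) -> no => not a false positive
query eel: checks bit7=1, bit9=1 (all 1) -> maybe => FALSE POSITIVE
query emu: checks bit10=0, bit11=0 (has a 0) -> no => not a false positive
query fox: checks bit3=0, bit8=1 (has a 0) -> no => not a false positive
query ram: checks bit9=1, bit10=0 (has a 0) -> no => not a false positive
query rat: checks bit2=0 (has a 0) -> no => not a false positive
False positives (alphabetical): eel

Answer: eel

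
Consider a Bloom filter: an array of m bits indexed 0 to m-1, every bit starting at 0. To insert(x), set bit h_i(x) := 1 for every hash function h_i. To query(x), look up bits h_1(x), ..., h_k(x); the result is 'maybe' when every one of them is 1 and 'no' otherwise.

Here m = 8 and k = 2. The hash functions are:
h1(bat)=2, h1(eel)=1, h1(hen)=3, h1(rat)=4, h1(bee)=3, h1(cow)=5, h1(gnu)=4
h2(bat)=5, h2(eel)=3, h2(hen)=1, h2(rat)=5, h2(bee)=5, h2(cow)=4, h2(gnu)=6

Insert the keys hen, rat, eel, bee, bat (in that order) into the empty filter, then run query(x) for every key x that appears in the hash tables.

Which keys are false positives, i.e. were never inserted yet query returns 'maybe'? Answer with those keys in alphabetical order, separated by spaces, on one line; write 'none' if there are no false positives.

Answer: cow

Derivation:
Start: bits=00000000
After insert 'hen': sets bits 1 3 -> bits=01010000
After insert 'rat': sets bits 4 5 -> bits=01011100
After insert 'eel': sets bits 1 3 -> bits=01011100
After insert 'bee': sets bits 3 5 -> bits=01011100
After insert 'bat': sets bits 2 5 -> bits=01111100
Not inserted: cow gnu — query each against bits=01111100:
query cow: checks bit4=1, bit5=1 (all 1) -> maybe => FALSE POSITIVE
query gnu: checks bit4=1, bit6=0 (has a 0) -> no => not a false positive
False positives (alphabetical): cow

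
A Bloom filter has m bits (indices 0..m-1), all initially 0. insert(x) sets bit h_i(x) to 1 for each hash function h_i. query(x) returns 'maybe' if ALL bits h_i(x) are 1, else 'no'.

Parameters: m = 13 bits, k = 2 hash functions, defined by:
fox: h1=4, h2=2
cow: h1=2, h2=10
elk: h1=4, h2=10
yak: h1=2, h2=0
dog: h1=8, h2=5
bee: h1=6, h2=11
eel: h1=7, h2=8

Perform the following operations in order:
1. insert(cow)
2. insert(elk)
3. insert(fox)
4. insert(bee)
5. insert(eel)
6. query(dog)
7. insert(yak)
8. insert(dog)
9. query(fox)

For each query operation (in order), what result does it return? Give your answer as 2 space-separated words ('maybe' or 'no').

Answer: no maybe

Derivation:
Start: bits=0000000000000
Op 1: insert cow -> sets bits 2 10 -> bits=0010000000100
Op 2: insert elk -> sets bits 4 10 -> bits=0010100000100
Op 3: insert fox -> sets bits 2 4 -> bits=0010100000100
Op 4: insert bee -> sets bits 6 11 -> bits=0010101000110
Op 5: insert eel -> sets bits 7 8 -> bits=0010101110110
Op 6: query dog -> checks bit5=0, bit8=1 (has a 0) -> no
Op 7: insert yak -> sets bits 0 2 -> bits=1010101110110
Op 8: insert dog -> sets bits 5 8 -> bits=1010111110110
Op 9: query fox -> checks bit2=1, bit4=1 (all 1) -> maybe
Query results in order: no maybe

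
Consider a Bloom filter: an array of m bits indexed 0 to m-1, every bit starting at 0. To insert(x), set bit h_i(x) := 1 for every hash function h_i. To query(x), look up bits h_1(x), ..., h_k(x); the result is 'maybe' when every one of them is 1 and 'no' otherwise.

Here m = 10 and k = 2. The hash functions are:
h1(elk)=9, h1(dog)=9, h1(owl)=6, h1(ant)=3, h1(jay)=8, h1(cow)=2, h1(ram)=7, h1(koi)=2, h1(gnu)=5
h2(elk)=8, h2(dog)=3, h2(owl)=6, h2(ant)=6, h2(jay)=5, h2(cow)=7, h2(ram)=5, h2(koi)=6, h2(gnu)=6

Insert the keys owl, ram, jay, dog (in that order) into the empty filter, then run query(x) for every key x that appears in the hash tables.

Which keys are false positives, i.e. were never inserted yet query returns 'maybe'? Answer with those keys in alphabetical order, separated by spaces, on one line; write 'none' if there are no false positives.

Answer: ant elk gnu

Derivation:
Start: bits=0000000000
After insert 'owl': sets bits 6 -> bits=0000001000
After insert 'ram': sets bits 5 7 -> bits=0000011100
After insert 'jay': sets bits 5 8 -> bits=0000011110
After insert 'dog': sets bits 3 9 -> bits=0001011111
Not inserted: ant cow elk gnu koi — query each against bits=0001011111:
query ant: checks bit3=1, bit6=1 (all 1) -> maybe => FALSE POSITIVE
query cow: checks bit2=0, bit7=1 (has a 0) -> no => not a false positive
query elk: checks bit8=1, bit9=1 (all 1) -> maybe => FALSE POSITIVE
query gnu: checks bit5=1, bit6=1 (all 1) -> maybe => FALSE POSITIVE
query koi: checks bit2=0, bit6=1 (has a 0) -> no => not a false positive
False positives (alphabetical): ant elk gnu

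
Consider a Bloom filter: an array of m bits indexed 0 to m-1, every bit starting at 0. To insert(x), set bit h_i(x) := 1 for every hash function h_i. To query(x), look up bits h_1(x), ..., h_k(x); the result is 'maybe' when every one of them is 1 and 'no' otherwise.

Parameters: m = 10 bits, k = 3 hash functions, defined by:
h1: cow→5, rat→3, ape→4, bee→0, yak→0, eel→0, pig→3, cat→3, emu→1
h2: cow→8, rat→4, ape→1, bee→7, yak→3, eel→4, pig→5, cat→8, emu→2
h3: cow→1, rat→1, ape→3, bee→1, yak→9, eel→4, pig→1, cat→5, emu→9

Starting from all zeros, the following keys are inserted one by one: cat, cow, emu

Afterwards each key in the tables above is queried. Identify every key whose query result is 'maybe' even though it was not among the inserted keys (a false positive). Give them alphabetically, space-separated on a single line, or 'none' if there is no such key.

Start: bits=0000000000
After insert 'cat': sets bits 3 5 8 -> bits=0001010010
After insert 'cow': sets bits 1 5 8 -> bits=0101010010
After insert 'emu': sets bits 1 2 9 -> bits=0111010011
Not inserted: ape bee eel pig rat yak — query each against bits=0111010011:
query ape: checks bit1=1, bit3=1, bit4=0 (has a 0) -> no => not a false positive
query bee: checks bit0=0, bit1=1, bit7=0 (has a 0) -> no => not a false positive
query eel: checks bit0=0, bit4=0 (has a 0) -> no => not a false positive
query pig: checks bit1=1, bit3=1, bit5=1 (all 1) -> maybe => FALSE POSITIVE
query rat: checks bit1=1, bit3=1, bit4=0 (has a 0) -> no => not a false positive
query yak: checks bit0=0, bit3=1, bit9=1 (has a 0) -> no => not a false positive
False positives (alphabetical): pig

Answer: pig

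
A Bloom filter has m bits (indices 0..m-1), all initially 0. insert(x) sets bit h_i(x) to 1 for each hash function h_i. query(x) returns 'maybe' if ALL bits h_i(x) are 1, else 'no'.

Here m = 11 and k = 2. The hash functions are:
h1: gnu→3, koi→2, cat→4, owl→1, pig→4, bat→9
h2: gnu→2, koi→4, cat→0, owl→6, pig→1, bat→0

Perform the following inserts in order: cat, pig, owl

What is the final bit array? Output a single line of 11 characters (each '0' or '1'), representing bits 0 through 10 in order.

Start: bits=00000000000
After insert 'cat': sets bits 0 4 -> bits=10001000000
After insert 'pig': sets bits 1 4 -> bits=11001000000
After insert 'owl': sets bits 1 6 -> bits=11001010000

Answer: 11001010000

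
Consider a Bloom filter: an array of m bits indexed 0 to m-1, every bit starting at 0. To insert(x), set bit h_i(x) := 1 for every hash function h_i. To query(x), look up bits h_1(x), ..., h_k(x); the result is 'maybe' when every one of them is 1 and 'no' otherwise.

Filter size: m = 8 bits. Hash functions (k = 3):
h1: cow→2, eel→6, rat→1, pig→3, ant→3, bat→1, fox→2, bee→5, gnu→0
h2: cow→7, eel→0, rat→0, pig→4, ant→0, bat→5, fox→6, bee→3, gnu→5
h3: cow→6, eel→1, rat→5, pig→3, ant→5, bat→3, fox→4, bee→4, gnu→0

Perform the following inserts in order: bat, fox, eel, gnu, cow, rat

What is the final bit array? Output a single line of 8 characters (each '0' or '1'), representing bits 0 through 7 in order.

Start: bits=00000000
After insert 'bat': sets bits 1 3 5 -> bits=01010100
After insert 'fox': sets bits 2 4 6 -> bits=01111110
After insert 'eel': sets bits 0 1 6 -> bits=11111110
After insert 'gnu': sets bits 0 5 -> bits=11111110
After insert 'cow': sets bits 2 6 7 -> bits=11111111
After insert 'rat': sets bits 0 1 5 -> bits=11111111

Answer: 11111111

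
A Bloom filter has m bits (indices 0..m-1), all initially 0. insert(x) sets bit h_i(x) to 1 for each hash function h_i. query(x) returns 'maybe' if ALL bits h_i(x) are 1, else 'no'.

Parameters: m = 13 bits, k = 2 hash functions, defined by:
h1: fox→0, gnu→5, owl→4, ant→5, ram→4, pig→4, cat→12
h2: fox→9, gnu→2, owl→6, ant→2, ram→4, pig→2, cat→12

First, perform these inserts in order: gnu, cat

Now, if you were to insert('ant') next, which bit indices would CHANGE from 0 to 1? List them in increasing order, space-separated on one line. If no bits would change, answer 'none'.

Answer: none

Derivation:
Start: bits=0000000000000
After insert 'gnu': sets bits 2 5 -> bits=0010010000000
After insert 'cat': sets bits 12 -> bits=0010010000001
insert 'ant' would touch bits 2 5; currently bit2=1, bit5=1
Bits that are 0 among those (would change 0->1): none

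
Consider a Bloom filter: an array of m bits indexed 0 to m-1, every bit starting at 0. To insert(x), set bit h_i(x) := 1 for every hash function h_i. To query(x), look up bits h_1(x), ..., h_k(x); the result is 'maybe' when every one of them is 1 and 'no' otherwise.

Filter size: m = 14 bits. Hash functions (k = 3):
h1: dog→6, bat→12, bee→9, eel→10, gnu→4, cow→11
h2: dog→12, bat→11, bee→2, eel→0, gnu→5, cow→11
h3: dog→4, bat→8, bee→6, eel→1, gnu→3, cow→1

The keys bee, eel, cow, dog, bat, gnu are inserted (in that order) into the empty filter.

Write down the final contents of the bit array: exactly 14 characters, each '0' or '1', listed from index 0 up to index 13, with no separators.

Answer: 11111110111110

Derivation:
Start: bits=00000000000000
After insert 'bee': sets bits 2 6 9 -> bits=00100010010000
After insert 'eel': sets bits 0 1 10 -> bits=11100010011000
After insert 'cow': sets bits 1 11 -> bits=11100010011100
After insert 'dog': sets bits 4 6 12 -> bits=11101010011110
After insert 'bat': sets bits 8 11 12 -> bits=11101010111110
After insert 'gnu': sets bits 3 4 5 -> bits=11111110111110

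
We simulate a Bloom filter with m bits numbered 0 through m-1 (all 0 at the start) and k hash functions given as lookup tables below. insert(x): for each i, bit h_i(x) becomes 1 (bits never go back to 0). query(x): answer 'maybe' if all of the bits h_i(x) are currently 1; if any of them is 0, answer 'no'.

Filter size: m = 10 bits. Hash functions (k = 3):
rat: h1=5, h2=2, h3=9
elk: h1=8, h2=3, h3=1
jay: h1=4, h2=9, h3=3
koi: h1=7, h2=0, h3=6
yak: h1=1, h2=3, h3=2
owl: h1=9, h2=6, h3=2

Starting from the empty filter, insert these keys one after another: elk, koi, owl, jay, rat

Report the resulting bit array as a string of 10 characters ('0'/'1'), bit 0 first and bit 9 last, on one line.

Answer: 1111111111

Derivation:
Start: bits=0000000000
After insert 'elk': sets bits 1 3 8 -> bits=0101000010
After insert 'koi': sets bits 0 6 7 -> bits=1101001110
After insert 'owl': sets bits 2 6 9 -> bits=1111001111
After insert 'jay': sets bits 3 4 9 -> bits=1111101111
After insert 'rat': sets bits 2 5 9 -> bits=1111111111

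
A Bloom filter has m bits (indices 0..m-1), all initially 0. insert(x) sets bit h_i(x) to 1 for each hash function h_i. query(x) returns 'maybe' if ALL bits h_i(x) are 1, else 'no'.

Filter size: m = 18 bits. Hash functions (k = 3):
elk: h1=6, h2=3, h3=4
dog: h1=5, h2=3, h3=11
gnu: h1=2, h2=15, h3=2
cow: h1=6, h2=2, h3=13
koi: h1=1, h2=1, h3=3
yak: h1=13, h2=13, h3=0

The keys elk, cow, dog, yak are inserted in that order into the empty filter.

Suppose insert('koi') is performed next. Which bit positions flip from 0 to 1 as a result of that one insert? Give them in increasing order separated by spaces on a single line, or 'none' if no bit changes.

Answer: 1

Derivation:
Start: bits=000000000000000000
After insert 'elk': sets bits 3 4 6 -> bits=000110100000000000
After insert 'cow': sets bits 2 6 13 -> bits=001110100000010000
After insert 'dog': sets bits 3 5 11 -> bits=001111100001010000
After insert 'yak': sets bits 0 13 -> bits=101111100001010000
insert 'koi' would touch bits 1 3; currently bit1=0, bit3=1
Bits that are 0 among those (would change 0->1): 1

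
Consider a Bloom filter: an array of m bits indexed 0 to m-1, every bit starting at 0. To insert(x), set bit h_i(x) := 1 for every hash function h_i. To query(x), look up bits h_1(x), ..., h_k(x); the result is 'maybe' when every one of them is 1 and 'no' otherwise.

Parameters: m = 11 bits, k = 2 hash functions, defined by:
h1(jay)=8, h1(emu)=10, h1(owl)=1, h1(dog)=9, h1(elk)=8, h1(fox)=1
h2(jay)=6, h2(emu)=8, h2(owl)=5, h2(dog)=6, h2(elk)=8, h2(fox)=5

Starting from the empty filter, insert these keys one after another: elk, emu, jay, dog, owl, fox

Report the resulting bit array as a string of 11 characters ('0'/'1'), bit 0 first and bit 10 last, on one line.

Answer: 01000110111

Derivation:
Start: bits=00000000000
After insert 'elk': sets bits 8 -> bits=00000000100
After insert 'emu': sets bits 8 10 -> bits=00000000101
After insert 'jay': sets bits 6 8 -> bits=00000010101
After insert 'dog': sets bits 6 9 -> bits=00000010111
After insert 'owl': sets bits 1 5 -> bits=01000110111
After insert 'fox': sets bits 1 5 -> bits=01000110111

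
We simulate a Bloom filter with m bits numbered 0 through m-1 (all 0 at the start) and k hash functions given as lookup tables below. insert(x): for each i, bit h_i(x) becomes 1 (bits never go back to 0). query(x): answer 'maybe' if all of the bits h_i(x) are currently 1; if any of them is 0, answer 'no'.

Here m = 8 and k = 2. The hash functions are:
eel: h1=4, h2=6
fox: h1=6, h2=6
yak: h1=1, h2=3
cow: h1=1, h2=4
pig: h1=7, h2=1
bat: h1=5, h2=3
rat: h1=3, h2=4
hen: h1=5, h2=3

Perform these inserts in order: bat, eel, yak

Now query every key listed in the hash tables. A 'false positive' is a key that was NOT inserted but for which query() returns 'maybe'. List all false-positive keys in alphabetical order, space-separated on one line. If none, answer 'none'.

Start: bits=00000000
After insert 'bat': sets bits 3 5 -> bits=00010100
After insert 'eel': sets bits 4 6 -> bits=00011110
After insert 'yak': sets bits 1 3 -> bits=01011110
Not inserted: cow fox hen pig rat — query each against bits=01011110:
query cow: checks bit1=1, bit4=1 (all 1) -> maybe => FALSE POSITIVE
query fox: checks bit6=1 (all 1) -> maybe => FALSE POSITIVE
query hen: checks bit3=1, bit5=1 (all 1) -> maybe => FALSE POSITIVE
query pig: checks bit1=1, bit7=0 (has a 0) -> no => not a false positive
query rat: checks bit3=1, bit4=1 (all 1) -> maybe => FALSE POSITIVE
False positives (alphabetical): cow fox hen rat

Answer: cow fox hen rat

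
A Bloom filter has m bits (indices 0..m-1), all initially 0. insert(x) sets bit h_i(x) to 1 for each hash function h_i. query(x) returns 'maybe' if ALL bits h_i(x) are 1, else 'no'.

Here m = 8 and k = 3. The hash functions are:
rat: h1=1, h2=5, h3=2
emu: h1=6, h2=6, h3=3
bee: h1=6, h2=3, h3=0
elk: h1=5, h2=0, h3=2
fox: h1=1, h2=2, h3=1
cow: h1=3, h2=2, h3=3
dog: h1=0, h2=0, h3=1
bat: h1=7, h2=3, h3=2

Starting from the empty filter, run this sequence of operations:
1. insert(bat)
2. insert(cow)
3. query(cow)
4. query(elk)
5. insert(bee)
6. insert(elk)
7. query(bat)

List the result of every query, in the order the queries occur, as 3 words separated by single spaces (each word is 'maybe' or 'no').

Answer: maybe no maybe

Derivation:
Start: bits=00000000
Op 1: insert bat -> sets bits 2 3 7 -> bits=00110001
Op 2: insert cow -> sets bits 2 3 -> bits=00110001
Op 3: query cow -> checks bit2=1, bit3=1 (all 1) -> maybe
Op 4: query elk -> checks bit0=0, bit2=1, bit5=0 (has a 0) -> no
Op 5: insert bee -> sets bits 0 3 6 -> bits=10110011
Op 6: insert elk -> sets bits 0 2 5 -> bits=10110111
Op 7: query bat -> checks bit2=1, bit3=1, bit7=1 (all 1) -> maybe
Query results in order: maybe no maybe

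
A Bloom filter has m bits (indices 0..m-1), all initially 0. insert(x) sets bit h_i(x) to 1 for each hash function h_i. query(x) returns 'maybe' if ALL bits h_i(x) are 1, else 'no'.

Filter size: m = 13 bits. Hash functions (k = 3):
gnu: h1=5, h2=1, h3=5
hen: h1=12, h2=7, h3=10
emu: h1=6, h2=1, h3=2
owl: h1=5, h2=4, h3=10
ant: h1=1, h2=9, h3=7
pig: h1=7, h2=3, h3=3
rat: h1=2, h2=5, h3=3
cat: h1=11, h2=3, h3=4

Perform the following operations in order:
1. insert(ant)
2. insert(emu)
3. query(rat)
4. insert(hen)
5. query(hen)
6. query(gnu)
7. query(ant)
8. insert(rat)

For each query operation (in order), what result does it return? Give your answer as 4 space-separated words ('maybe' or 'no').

Start: bits=0000000000000
Op 1: insert ant -> sets bits 1 7 9 -> bits=0100000101000
Op 2: insert emu -> sets bits 1 2 6 -> bits=0110001101000
Op 3: query rat -> checks bit2=1, bit3=0, bit5=0 (has a 0) -> no
Op 4: insert hen -> sets bits 7 10 12 -> bits=0110001101101
Op 5: query hen -> checks bit7=1, bit10=1, bit12=1 (all 1) -> maybe
Op 6: query gnu -> checks bit1=1, bit5=0 (has a 0) -> no
Op 7: query ant -> checks bit1=1, bit7=1, bit9=1 (all 1) -> maybe
Op 8: insert rat -> sets bits 2 3 5 -> bits=0111011101101
Query results in order: no maybe no maybe

Answer: no maybe no maybe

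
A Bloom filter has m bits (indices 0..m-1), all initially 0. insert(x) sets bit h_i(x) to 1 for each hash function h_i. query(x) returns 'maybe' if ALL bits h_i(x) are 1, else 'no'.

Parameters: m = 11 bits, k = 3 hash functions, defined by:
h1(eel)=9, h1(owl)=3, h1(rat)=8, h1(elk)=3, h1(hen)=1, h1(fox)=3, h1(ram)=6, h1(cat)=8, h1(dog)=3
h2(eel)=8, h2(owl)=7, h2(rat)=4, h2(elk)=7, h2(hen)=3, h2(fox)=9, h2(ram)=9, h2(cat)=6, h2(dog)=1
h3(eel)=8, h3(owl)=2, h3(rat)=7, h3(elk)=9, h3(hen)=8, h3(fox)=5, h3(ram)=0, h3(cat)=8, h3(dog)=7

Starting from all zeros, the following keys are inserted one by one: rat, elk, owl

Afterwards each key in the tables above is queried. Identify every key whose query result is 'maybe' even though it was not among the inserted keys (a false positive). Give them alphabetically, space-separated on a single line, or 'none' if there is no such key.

Answer: eel

Derivation:
Start: bits=00000000000
After insert 'rat': sets bits 4 7 8 -> bits=00001001100
After insert 'elk': sets bits 3 7 9 -> bits=00011001110
After insert 'owl': sets bits 2 3 7 -> bits=00111001110
Not inserted: cat dog eel fox hen ram — query each against bits=00111001110:
query cat: checks bit6=0, bit8=1 (has a 0) -> no => not a false positive
query dog: checks bit1=0, bit3=1, bit7=1 (has a 0) -> no => not a false positive
query eel: checks bit8=1, bit9=1 (all 1) -> maybe => FALSE POSITIVE
query fox: checks bit3=1, bit5=0, bit9=1 (has a 0) -> no => not a false positive
query hen: checks bit1=0, bit3=1, bit8=1 (has a 0) -> no => not a false positive
query ram: checks bit0=0, bit6=0, bit9=1 (has a 0) -> no => not a false positive
False positives (alphabetical): eel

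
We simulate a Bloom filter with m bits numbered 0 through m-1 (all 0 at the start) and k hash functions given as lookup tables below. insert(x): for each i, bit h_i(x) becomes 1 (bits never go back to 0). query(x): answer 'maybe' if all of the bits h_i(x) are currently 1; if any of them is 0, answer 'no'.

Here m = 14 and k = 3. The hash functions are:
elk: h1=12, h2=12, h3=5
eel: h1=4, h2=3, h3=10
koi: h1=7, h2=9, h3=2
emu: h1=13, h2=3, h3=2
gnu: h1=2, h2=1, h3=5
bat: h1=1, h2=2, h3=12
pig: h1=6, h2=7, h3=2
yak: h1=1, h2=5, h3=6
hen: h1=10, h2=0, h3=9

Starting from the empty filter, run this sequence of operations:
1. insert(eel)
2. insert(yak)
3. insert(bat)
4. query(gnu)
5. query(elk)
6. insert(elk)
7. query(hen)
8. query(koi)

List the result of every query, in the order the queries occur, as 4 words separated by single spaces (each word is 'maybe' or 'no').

Start: bits=00000000000000
Op 1: insert eel -> sets bits 3 4 10 -> bits=00011000001000
Op 2: insert yak -> sets bits 1 5 6 -> bits=01011110001000
Op 3: insert bat -> sets bits 1 2 12 -> bits=01111110001010
Op 4: query gnu -> checks bit1=1, bit2=1, bit5=1 (all 1) -> maybe
Op 5: query elk -> checks bit5=1, bit12=1 (all 1) -> maybe
Op 6: insert elk -> sets bits 5 12 -> bits=01111110001010
Op 7: query hen -> checks bit0=0, bit9=0, bit10=1 (has a 0) -> no
Op 8: query koi -> checks bit2=1, bit7=0, bit9=0 (has a 0) -> no
Query results in order: maybe maybe no no

Answer: maybe maybe no no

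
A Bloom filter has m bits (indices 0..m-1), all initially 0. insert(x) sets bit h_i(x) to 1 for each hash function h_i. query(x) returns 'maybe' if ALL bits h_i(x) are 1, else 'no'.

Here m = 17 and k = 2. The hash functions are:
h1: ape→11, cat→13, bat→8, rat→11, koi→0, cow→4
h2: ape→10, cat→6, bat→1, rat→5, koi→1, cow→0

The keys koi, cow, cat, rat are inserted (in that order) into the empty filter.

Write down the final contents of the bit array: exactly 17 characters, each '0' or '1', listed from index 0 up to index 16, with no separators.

Answer: 11001110000101000

Derivation:
Start: bits=00000000000000000
After insert 'koi': sets bits 0 1 -> bits=11000000000000000
After insert 'cow': sets bits 0 4 -> bits=11001000000000000
After insert 'cat': sets bits 6 13 -> bits=11001010000001000
After insert 'rat': sets bits 5 11 -> bits=11001110000101000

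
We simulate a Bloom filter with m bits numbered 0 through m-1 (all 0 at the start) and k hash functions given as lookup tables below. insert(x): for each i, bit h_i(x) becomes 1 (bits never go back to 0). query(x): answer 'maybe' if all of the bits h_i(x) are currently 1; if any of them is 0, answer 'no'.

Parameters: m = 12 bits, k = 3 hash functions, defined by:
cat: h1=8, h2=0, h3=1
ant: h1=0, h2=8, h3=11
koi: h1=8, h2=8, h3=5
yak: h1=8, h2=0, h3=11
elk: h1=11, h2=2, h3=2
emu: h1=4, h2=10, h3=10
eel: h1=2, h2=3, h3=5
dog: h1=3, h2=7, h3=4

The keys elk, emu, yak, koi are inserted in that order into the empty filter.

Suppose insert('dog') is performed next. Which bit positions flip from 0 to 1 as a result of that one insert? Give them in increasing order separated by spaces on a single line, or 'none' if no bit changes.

Start: bits=000000000000
After insert 'elk': sets bits 2 11 -> bits=001000000001
After insert 'emu': sets bits 4 10 -> bits=001010000011
After insert 'yak': sets bits 0 8 11 -> bits=101010001011
After insert 'koi': sets bits 5 8 -> bits=101011001011
insert 'dog' would touch bits 3 4 7; currently bit3=0, bit4=1, bit7=0
Bits that are 0 among those (would change 0->1): 3 7

Answer: 3 7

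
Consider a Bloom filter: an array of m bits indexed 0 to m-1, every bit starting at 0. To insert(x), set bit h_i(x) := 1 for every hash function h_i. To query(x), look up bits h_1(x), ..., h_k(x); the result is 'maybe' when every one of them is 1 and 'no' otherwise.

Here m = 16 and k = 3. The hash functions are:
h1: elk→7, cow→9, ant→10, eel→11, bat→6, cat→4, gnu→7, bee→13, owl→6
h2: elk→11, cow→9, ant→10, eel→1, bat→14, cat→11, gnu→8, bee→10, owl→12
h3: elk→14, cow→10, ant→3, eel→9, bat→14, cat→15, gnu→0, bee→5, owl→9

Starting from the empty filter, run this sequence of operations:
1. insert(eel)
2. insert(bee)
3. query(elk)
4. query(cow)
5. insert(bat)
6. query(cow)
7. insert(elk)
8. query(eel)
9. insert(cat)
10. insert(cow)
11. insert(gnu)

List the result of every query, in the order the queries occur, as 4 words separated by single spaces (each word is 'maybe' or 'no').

Start: bits=0000000000000000
Op 1: insert eel -> sets bits 1 9 11 -> bits=0100000001010000
Op 2: insert bee -> sets bits 5 10 13 -> bits=0100010001110100
Op 3: query elk -> checks bit7=0, bit11=1, bit14=0 (has a 0) -> no
Op 4: query cow -> checks bit9=1, bit10=1 (all 1) -> maybe
Op 5: insert bat -> sets bits 6 14 -> bits=0100011001110110
Op 6: query cow -> checks bit9=1, bit10=1 (all 1) -> maybe
Op 7: insert elk -> sets bits 7 11 14 -> bits=0100011101110110
Op 8: query eel -> checks bit1=1, bit9=1, bit11=1 (all 1) -> maybe
Op 9: insert cat -> sets bits 4 11 15 -> bits=0100111101110111
Op 10: insert cow -> sets bits 9 10 -> bits=0100111101110111
Op 11: insert gnu -> sets bits 0 7 8 -> bits=1100111111110111
Query results in order: no maybe maybe maybe

Answer: no maybe maybe maybe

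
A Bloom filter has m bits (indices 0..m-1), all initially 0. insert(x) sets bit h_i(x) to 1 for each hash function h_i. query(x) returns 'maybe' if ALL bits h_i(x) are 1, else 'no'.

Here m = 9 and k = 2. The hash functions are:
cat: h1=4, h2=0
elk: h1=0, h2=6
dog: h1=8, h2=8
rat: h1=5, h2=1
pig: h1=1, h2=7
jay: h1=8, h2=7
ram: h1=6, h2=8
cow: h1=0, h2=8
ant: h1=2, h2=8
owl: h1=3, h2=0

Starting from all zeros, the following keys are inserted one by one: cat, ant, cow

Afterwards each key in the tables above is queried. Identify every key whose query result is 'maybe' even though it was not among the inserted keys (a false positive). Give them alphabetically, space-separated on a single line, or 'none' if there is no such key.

Start: bits=000000000
After insert 'cat': sets bits 0 4 -> bits=100010000
After insert 'ant': sets bits 2 8 -> bits=101010001
After insert 'cow': sets bits 0 8 -> bits=101010001
Not inserted: dog elk jay owl pig ram rat — query each against bits=101010001:
query dog: checks bit8=1 (all 1) -> maybe => FALSE POSITIVE
query elk: checks bit0=1, bit6=0 (has a 0) -> no => not a false positive
query jay: checks bit7=0, bit8=1 (has a 0) -> no => not a false positive
query owl: checks bit0=1, bit3=0 (has a 0) -> no => not a false positive
query pig: checks bit1=0, bit7=0 (has a 0) -> no => not a false positive
query ram: checks bit6=0, bit8=1 (has a 0) -> no => not a false positive
query rat: checks bit1=0, bit5=0 (has a 0) -> no => not a false positive
False positives (alphabetical): dog

Answer: dog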